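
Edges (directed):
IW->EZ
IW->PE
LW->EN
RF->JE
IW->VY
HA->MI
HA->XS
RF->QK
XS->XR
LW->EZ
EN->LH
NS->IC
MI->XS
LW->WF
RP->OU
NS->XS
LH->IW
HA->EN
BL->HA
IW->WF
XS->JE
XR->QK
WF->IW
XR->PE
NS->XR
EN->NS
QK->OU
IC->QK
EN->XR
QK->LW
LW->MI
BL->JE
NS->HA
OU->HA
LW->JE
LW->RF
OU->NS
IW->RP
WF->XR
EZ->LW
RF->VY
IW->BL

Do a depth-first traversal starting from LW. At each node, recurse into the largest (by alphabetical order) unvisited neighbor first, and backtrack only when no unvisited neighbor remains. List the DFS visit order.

Visit LW
LW → WF
WF → XR
XR → QK
QK → OU
OU → NS
NS → XS
XS → JE
NS → IC
NS → HA
HA → MI
HA → EN
EN → LH
LH → IW
IW → VY
IW → RP
IW → PE
IW → EZ
IW → BL
LW → RF

LW → WF → XR → QK → OU → NS → XS → JE → IC → HA → MI → EN → LH → IW → VY → RP → PE → EZ → BL → RF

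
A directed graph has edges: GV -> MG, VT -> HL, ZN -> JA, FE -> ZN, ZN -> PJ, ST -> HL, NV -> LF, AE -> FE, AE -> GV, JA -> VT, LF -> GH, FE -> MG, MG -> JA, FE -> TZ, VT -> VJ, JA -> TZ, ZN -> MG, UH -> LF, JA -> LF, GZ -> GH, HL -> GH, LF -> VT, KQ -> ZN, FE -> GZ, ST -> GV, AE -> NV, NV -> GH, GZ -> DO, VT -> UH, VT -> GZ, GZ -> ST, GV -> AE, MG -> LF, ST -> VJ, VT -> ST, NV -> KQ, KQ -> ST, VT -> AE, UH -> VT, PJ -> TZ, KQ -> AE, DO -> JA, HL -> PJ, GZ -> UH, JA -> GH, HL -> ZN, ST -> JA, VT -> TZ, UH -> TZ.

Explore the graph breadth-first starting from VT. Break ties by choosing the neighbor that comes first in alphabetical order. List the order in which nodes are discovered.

VT → AE → GZ → HL → ST → TZ → UH → VJ → FE → GV → NV → DO → GH → PJ → ZN → JA → LF → MG → KQ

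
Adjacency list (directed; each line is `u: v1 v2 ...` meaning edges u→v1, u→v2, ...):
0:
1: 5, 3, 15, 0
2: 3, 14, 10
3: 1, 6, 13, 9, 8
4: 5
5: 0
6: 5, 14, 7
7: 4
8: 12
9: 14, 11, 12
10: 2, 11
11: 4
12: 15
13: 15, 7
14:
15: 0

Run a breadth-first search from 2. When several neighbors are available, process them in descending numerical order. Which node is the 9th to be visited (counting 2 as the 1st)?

Visit 2; enqueue 14, 10, 3 → queue [14, 10, 3]
Visit 14 → queue [10, 3]
Visit 10; enqueue 11 → queue [3, 11]
Visit 3; enqueue 13, 9, 8, 6, 1 → queue [11, 13, 9, 8, 6, 1]
Visit 11; enqueue 4 → queue [13, 9, 8, 6, 1, 4]
Visit 13; enqueue 15, 7 → queue [9, 8, 6, 1, 4, 15, 7]
Visit 9; enqueue 12 → queue [8, 6, 1, 4, 15, 7, 12]
Visit 8 → queue [6, 1, 4, 15, 7, 12]
Visit 6; enqueue 5 → queue [1, 4, 15, 7, 12, 5]
Visit 1; enqueue 0 → queue [4, 15, 7, 12, 5, 0]
Visit 4 → queue [15, 7, 12, 5, 0]
Visit 15 → queue [7, 12, 5, 0]
Visit 7 → queue [12, 5, 0]
Visit 12 → queue [5, 0]
Visit 5 → queue [0]
Visit 0 → queue []

Visit order: 2, 14, 10, 3, 11, 13, 9, 8, 6, 1, 4, 15, 7, 12, 5, 0

6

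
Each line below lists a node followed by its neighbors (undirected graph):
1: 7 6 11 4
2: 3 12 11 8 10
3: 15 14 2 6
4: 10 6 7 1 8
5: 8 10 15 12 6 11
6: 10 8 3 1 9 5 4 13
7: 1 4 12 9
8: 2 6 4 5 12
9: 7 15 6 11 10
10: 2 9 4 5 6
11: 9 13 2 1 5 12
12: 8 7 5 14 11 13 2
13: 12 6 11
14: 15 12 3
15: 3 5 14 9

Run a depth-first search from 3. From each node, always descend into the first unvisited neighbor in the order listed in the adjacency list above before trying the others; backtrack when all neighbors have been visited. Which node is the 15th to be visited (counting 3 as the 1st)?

Visit 3
3 → 15
15 → 5
5 → 8
8 → 2
2 → 12
12 → 7
7 → 1
1 → 6
6 → 10
10 → 9
9 → 11
11 → 13
10 → 4
12 → 14

Visit order: 3, 15, 5, 8, 2, 12, 7, 1, 6, 10, 9, 11, 13, 4, 14

14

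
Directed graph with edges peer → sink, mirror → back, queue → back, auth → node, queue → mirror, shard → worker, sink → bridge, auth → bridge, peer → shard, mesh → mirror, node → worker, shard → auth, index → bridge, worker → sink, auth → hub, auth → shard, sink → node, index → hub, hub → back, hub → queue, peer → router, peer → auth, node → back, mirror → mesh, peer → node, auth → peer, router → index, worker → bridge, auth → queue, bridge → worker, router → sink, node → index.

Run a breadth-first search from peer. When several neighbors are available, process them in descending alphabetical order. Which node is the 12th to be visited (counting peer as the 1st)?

hub

Visit peer; enqueue sink, shard, router, node, auth → queue [sink, shard, router, node, auth]
Visit sink; enqueue bridge → queue [shard, router, node, auth, bridge]
Visit shard; enqueue worker → queue [router, node, auth, bridge, worker]
Visit router; enqueue index → queue [node, auth, bridge, worker, index]
Visit node; enqueue back → queue [auth, bridge, worker, index, back]
Visit auth; enqueue queue, hub → queue [bridge, worker, index, back, queue, hub]
Visit bridge → queue [worker, index, back, queue, hub]
Visit worker → queue [index, back, queue, hub]
Visit index → queue [back, queue, hub]
Visit back → queue [queue, hub]
Visit queue; enqueue mirror → queue [hub, mirror]
Visit hub → queue [mirror]
Visit mirror; enqueue mesh → queue [mesh]
Visit mesh → queue []

Visit order: peer, sink, shard, router, node, auth, bridge, worker, index, back, queue, hub, mirror, mesh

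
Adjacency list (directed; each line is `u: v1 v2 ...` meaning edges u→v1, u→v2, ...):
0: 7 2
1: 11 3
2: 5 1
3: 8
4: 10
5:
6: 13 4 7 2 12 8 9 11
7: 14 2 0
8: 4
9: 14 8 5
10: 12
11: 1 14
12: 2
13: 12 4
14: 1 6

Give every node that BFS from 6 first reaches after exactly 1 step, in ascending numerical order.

2, 4, 7, 8, 9, 11, 12, 13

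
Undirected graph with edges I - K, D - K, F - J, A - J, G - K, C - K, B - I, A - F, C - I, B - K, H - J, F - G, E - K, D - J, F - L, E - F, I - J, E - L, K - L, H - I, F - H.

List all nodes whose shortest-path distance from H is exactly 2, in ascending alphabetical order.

A, B, C, D, E, G, K, L

Level 0: H
Level 1: F, I, J
Level 2: A, B, C, D, E, G, K, L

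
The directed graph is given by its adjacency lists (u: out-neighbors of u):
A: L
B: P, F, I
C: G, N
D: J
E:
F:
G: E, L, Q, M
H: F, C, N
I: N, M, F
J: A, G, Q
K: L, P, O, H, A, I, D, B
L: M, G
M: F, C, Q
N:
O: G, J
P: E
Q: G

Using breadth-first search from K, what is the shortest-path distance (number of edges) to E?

2

Level 0: K
Level 1: A, B, D, H, I, L, O, P
Level 2: C, E, F, G, J, M, N
Level 3: Q
E first appears at level 2.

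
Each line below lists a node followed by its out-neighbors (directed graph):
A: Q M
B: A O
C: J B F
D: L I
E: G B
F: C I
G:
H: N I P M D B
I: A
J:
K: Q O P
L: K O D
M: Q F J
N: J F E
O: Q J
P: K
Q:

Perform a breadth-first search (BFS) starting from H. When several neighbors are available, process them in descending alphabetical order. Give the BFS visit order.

Visit H; enqueue P, N, M, I, D, B → queue [P, N, M, I, D, B]
Visit P; enqueue K → queue [N, M, I, D, B, K]
Visit N; enqueue J, F, E → queue [M, I, D, B, K, J, F, E]
Visit M; enqueue Q → queue [I, D, B, K, J, F, E, Q]
Visit I; enqueue A → queue [D, B, K, J, F, E, Q, A]
Visit D; enqueue L → queue [B, K, J, F, E, Q, A, L]
Visit B; enqueue O → queue [K, J, F, E, Q, A, L, O]
Visit K → queue [J, F, E, Q, A, L, O]
Visit J → queue [F, E, Q, A, L, O]
Visit F; enqueue C → queue [E, Q, A, L, O, C]
Visit E; enqueue G → queue [Q, A, L, O, C, G]
Visit Q → queue [A, L, O, C, G]
Visit A → queue [L, O, C, G]
Visit L → queue [O, C, G]
Visit O → queue [C, G]
Visit C → queue [G]
Visit G → queue []

H -> P -> N -> M -> I -> D -> B -> K -> J -> F -> E -> Q -> A -> L -> O -> C -> G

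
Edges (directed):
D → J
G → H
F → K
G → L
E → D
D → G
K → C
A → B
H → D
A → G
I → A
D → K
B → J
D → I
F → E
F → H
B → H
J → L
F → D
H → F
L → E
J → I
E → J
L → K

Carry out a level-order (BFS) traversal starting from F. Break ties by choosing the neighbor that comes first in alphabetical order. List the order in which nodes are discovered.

Visit F; enqueue D, E, H, K → queue [D, E, H, K]
Visit D; enqueue G, I, J → queue [E, H, K, G, I, J]
Visit E → queue [H, K, G, I, J]
Visit H → queue [K, G, I, J]
Visit K; enqueue C → queue [G, I, J, C]
Visit G; enqueue L → queue [I, J, C, L]
Visit I; enqueue A → queue [J, C, L, A]
Visit J → queue [C, L, A]
Visit C → queue [L, A]
Visit L → queue [A]
Visit A; enqueue B → queue [B]
Visit B → queue []

F -> D -> E -> H -> K -> G -> I -> J -> C -> L -> A -> B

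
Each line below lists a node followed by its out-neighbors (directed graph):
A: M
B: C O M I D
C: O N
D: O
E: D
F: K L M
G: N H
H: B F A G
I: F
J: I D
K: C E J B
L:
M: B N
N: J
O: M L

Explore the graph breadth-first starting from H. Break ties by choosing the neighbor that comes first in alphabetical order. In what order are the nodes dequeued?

H -> A -> B -> F -> G -> M -> C -> D -> I -> O -> K -> L -> N -> E -> J

Visit H; enqueue A, B, F, G → queue [A, B, F, G]
Visit A; enqueue M → queue [B, F, G, M]
Visit B; enqueue C, D, I, O → queue [F, G, M, C, D, I, O]
Visit F; enqueue K, L → queue [G, M, C, D, I, O, K, L]
Visit G; enqueue N → queue [M, C, D, I, O, K, L, N]
Visit M → queue [C, D, I, O, K, L, N]
Visit C → queue [D, I, O, K, L, N]
Visit D → queue [I, O, K, L, N]
Visit I → queue [O, K, L, N]
Visit O → queue [K, L, N]
Visit K; enqueue E, J → queue [L, N, E, J]
Visit L → queue [N, E, J]
Visit N → queue [E, J]
Visit E → queue [J]
Visit J → queue []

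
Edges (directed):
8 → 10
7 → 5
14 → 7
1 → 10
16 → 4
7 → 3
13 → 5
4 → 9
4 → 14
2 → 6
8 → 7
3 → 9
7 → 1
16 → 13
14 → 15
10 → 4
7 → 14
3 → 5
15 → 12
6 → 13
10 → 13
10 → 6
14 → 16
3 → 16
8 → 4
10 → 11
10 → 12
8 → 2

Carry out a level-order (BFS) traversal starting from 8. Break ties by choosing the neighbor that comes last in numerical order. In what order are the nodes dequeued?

Visit 8; enqueue 10, 7, 4, 2 → queue [10, 7, 4, 2]
Visit 10; enqueue 13, 12, 11, 6 → queue [7, 4, 2, 13, 12, 11, 6]
Visit 7; enqueue 14, 5, 3, 1 → queue [4, 2, 13, 12, 11, 6, 14, 5, 3, 1]
Visit 4; enqueue 9 → queue [2, 13, 12, 11, 6, 14, 5, 3, 1, 9]
Visit 2 → queue [13, 12, 11, 6, 14, 5, 3, 1, 9]
Visit 13 → queue [12, 11, 6, 14, 5, 3, 1, 9]
Visit 12 → queue [11, 6, 14, 5, 3, 1, 9]
Visit 11 → queue [6, 14, 5, 3, 1, 9]
Visit 6 → queue [14, 5, 3, 1, 9]
Visit 14; enqueue 16, 15 → queue [5, 3, 1, 9, 16, 15]
Visit 5 → queue [3, 1, 9, 16, 15]
Visit 3 → queue [1, 9, 16, 15]
Visit 1 → queue [9, 16, 15]
Visit 9 → queue [16, 15]
Visit 16 → queue [15]
Visit 15 → queue []

8 → 10 → 7 → 4 → 2 → 13 → 12 → 11 → 6 → 14 → 5 → 3 → 1 → 9 → 16 → 15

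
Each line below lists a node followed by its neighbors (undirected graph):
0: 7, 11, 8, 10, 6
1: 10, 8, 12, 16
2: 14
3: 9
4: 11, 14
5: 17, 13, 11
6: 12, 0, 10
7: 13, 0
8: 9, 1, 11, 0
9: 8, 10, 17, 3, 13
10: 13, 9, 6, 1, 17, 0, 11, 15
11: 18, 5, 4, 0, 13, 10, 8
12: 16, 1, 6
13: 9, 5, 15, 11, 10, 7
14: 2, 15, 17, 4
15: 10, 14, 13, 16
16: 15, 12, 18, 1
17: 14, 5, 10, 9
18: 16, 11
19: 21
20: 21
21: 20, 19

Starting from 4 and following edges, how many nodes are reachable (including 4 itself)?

19

BFS from 4 visits: 4, 11, 14, 0, 5, 8, 10, 13, 18, 2, 15, 17, 6, 7, 1, 9, 16, 12, 3
Reachable nodes: 19 of 22 total.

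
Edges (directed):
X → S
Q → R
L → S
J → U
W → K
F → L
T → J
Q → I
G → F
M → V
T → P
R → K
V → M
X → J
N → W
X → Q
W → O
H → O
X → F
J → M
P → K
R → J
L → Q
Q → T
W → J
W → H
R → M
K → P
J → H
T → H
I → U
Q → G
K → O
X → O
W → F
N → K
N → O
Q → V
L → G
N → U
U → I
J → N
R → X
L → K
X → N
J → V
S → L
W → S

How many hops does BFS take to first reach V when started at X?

2

Level 0: X
Level 1: F, J, N, O, Q, S
Level 2: G, H, I, K, L, M, R, T, U, V, W
Level 3: P
V first appears at level 2.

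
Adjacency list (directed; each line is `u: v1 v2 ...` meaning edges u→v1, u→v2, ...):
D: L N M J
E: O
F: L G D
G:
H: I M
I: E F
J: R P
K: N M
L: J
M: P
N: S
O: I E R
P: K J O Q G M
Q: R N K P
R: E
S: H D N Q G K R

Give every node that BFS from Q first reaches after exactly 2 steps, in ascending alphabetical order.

Level 0: Q
Level 1: K, N, P, R
Level 2: E, G, J, M, O, S
Level 3: D, H, I
Level 4: F, L

E, G, J, M, O, S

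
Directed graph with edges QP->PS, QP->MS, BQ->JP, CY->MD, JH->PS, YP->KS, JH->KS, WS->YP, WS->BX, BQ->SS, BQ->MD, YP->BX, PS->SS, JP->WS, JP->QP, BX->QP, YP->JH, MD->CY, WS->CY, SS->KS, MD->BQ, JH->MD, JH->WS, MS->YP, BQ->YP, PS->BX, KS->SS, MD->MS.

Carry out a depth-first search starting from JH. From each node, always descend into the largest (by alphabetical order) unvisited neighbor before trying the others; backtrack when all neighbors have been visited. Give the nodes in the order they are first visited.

JH, WS, YP, KS, SS, BX, QP, PS, MS, CY, MD, BQ, JP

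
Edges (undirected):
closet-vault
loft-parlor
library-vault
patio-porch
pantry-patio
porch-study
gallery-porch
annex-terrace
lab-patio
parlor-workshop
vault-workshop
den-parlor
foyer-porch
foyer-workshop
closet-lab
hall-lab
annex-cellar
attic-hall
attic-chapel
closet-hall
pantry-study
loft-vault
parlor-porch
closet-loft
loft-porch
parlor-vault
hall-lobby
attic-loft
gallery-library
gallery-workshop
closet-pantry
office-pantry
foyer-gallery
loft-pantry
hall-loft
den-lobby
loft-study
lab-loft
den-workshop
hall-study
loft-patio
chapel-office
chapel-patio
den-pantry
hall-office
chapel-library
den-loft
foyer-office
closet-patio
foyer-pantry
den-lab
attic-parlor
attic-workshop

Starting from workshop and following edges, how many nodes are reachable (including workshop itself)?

19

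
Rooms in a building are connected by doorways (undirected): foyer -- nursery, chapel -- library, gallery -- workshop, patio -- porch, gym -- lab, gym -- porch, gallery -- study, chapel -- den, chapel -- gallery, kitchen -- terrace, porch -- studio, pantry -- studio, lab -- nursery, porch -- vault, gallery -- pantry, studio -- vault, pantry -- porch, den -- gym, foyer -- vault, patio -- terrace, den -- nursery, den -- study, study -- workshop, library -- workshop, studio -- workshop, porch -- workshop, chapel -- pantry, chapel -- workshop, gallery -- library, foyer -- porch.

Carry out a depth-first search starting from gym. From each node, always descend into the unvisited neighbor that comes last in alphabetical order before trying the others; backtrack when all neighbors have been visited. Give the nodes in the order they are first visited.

Visit gym
gym → porch
porch → workshop
workshop → study
study → gallery
gallery → pantry
pantry → studio
studio → vault
vault → foyer
foyer → nursery
nursery → lab
nursery → den
den → chapel
chapel → library
porch → patio
patio → terrace
terrace → kitchen

gym, porch, workshop, study, gallery, pantry, studio, vault, foyer, nursery, lab, den, chapel, library, patio, terrace, kitchen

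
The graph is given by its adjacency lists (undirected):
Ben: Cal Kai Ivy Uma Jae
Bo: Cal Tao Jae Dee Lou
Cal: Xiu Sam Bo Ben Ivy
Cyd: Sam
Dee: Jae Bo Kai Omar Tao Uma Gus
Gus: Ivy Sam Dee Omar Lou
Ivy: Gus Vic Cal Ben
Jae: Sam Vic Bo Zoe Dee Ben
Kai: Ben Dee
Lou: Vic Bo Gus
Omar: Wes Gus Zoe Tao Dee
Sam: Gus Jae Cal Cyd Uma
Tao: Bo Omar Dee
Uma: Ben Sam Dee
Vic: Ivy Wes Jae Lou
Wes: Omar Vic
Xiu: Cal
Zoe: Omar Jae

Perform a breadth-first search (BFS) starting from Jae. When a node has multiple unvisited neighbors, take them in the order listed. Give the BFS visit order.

Jae → Sam → Vic → Bo → Zoe → Dee → Ben → Gus → Cal → Cyd → Uma → Ivy → Wes → Lou → Tao → Omar → Kai → Xiu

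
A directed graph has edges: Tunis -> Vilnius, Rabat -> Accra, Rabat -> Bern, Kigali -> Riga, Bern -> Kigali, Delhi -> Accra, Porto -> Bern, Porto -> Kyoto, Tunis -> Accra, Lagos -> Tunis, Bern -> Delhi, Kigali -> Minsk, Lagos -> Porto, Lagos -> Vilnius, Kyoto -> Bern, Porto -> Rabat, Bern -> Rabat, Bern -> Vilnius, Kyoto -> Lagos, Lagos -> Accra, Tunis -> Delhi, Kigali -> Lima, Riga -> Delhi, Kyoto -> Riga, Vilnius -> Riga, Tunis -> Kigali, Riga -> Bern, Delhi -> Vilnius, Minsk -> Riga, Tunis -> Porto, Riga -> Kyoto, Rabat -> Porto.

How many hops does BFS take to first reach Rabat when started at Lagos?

2

Level 0: Lagos
Level 1: Accra, Porto, Tunis, Vilnius
Level 2: Bern, Delhi, Kigali, Kyoto, Rabat, Riga
Level 3: Lima, Minsk
Rabat first appears at level 2.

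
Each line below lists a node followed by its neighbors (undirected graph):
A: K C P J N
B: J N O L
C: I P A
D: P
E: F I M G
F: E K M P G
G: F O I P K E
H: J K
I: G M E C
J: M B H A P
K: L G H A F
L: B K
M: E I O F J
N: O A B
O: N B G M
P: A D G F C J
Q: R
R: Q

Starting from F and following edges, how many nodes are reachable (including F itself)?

BFS from F visits: F, E, G, K, M, P, I, O, A, H, L, J, C, D, B, N
Reachable nodes: 16 of 18 total.

16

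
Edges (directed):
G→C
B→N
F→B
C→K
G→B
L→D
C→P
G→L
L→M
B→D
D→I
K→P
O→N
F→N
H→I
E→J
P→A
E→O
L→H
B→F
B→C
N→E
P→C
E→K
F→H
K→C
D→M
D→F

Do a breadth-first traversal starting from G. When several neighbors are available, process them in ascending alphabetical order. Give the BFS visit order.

G, B, C, L, D, F, N, K, P, H, M, I, E, A, J, O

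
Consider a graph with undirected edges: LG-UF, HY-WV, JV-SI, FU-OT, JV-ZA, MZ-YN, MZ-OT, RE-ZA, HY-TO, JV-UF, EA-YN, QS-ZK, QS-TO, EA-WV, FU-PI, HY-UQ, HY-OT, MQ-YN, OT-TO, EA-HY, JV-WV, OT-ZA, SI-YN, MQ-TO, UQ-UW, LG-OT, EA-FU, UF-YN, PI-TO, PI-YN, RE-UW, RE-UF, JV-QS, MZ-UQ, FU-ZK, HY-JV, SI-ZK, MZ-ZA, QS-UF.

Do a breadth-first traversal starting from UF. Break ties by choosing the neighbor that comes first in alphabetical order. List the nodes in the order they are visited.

UF JV LG QS RE YN HY SI WV ZA OT TO ZK UW EA MQ MZ PI UQ FU

Visit UF; enqueue JV, LG, QS, RE, YN → queue [JV, LG, QS, RE, YN]
Visit JV; enqueue HY, SI, WV, ZA → queue [LG, QS, RE, YN, HY, SI, WV, ZA]
Visit LG; enqueue OT → queue [QS, RE, YN, HY, SI, WV, ZA, OT]
Visit QS; enqueue TO, ZK → queue [RE, YN, HY, SI, WV, ZA, OT, TO, ZK]
Visit RE; enqueue UW → queue [YN, HY, SI, WV, ZA, OT, TO, ZK, UW]
Visit YN; enqueue EA, MQ, MZ, PI → queue [HY, SI, WV, ZA, OT, TO, ZK, UW, EA, MQ, MZ, PI]
Visit HY; enqueue UQ → queue [SI, WV, ZA, OT, TO, ZK, UW, EA, MQ, MZ, PI, UQ]
Visit SI → queue [WV, ZA, OT, TO, ZK, UW, EA, MQ, MZ, PI, UQ]
Visit WV → queue [ZA, OT, TO, ZK, UW, EA, MQ, MZ, PI, UQ]
Visit ZA → queue [OT, TO, ZK, UW, EA, MQ, MZ, PI, UQ]
Visit OT; enqueue FU → queue [TO, ZK, UW, EA, MQ, MZ, PI, UQ, FU]
Visit TO → queue [ZK, UW, EA, MQ, MZ, PI, UQ, FU]
Visit ZK → queue [UW, EA, MQ, MZ, PI, UQ, FU]
Visit UW → queue [EA, MQ, MZ, PI, UQ, FU]
Visit EA → queue [MQ, MZ, PI, UQ, FU]
Visit MQ → queue [MZ, PI, UQ, FU]
Visit MZ → queue [PI, UQ, FU]
Visit PI → queue [UQ, FU]
Visit UQ → queue [FU]
Visit FU → queue []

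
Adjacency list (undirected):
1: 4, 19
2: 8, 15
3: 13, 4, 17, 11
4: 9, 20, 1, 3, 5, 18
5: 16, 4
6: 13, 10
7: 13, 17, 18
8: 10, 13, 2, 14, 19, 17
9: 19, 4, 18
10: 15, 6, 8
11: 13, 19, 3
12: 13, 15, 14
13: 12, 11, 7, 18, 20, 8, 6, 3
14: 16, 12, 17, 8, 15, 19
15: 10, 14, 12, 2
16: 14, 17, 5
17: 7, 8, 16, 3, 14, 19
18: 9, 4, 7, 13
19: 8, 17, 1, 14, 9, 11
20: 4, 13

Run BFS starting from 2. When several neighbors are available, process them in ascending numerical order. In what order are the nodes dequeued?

Visit 2; enqueue 8, 15 → queue [8, 15]
Visit 8; enqueue 10, 13, 14, 17, 19 → queue [15, 10, 13, 14, 17, 19]
Visit 15; enqueue 12 → queue [10, 13, 14, 17, 19, 12]
Visit 10; enqueue 6 → queue [13, 14, 17, 19, 12, 6]
Visit 13; enqueue 3, 7, 11, 18, 20 → queue [14, 17, 19, 12, 6, 3, 7, 11, 18, 20]
Visit 14; enqueue 16 → queue [17, 19, 12, 6, 3, 7, 11, 18, 20, 16]
Visit 17 → queue [19, 12, 6, 3, 7, 11, 18, 20, 16]
Visit 19; enqueue 1, 9 → queue [12, 6, 3, 7, 11, 18, 20, 16, 1, 9]
Visit 12 → queue [6, 3, 7, 11, 18, 20, 16, 1, 9]
Visit 6 → queue [3, 7, 11, 18, 20, 16, 1, 9]
Visit 3; enqueue 4 → queue [7, 11, 18, 20, 16, 1, 9, 4]
Visit 7 → queue [11, 18, 20, 16, 1, 9, 4]
Visit 11 → queue [18, 20, 16, 1, 9, 4]
Visit 18 → queue [20, 16, 1, 9, 4]
Visit 20 → queue [16, 1, 9, 4]
Visit 16; enqueue 5 → queue [1, 9, 4, 5]
Visit 1 → queue [9, 4, 5]
Visit 9 → queue [4, 5]
Visit 4 → queue [5]
Visit 5 → queue []

2, 8, 15, 10, 13, 14, 17, 19, 12, 6, 3, 7, 11, 18, 20, 16, 1, 9, 4, 5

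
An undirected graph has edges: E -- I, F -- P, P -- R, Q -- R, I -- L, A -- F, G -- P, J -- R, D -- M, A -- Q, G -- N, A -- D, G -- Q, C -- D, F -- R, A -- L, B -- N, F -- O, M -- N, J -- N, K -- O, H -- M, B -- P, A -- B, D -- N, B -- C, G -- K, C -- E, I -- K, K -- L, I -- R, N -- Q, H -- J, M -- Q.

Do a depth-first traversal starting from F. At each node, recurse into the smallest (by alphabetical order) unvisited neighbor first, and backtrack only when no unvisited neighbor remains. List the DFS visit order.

Visit F
F → A
A → B
B → C
C → D
D → M
M → H
H → J
J → N
N → G
G → K
K → I
I → E
I → L
I → R
R → P
R → Q
K → O

F A B C D M H J N G K I E L R P Q O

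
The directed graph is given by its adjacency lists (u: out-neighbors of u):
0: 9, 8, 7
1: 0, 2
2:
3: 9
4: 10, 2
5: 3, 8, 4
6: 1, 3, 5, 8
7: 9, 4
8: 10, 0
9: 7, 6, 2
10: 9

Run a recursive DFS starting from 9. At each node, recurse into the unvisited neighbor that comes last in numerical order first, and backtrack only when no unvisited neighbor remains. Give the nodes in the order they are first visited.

9 7 4 10 2 6 8 0 5 3 1

Visit 9
9 → 7
7 → 4
4 → 10
4 → 2
9 → 6
6 → 8
8 → 0
6 → 5
5 → 3
6 → 1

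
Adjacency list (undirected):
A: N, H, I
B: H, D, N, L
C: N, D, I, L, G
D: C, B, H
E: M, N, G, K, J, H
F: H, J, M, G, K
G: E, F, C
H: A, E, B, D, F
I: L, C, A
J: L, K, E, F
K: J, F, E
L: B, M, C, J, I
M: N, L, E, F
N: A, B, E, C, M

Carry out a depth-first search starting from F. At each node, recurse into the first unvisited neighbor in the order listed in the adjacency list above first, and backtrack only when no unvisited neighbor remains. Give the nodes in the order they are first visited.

Visit F
F → H
H → A
A → N
N → B
B → D
D → C
C → I
I → L
L → M
M → E
E → G
E → K
K → J

F H A N B D C I L M E G K J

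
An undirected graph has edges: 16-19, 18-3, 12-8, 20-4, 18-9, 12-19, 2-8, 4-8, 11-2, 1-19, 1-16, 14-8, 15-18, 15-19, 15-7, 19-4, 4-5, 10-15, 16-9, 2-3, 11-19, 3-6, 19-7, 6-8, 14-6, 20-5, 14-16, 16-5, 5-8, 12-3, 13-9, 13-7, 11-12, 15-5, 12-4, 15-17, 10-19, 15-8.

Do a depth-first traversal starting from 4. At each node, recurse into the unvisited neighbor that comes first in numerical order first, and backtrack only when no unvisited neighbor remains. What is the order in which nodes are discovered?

4 → 5 → 8 → 2 → 3 → 6 → 14 → 16 → 1 → 19 → 7 → 13 → 9 → 18 → 15 → 10 → 17 → 11 → 12 → 20

Visit 4
4 → 5
5 → 8
8 → 2
2 → 3
3 → 6
6 → 14
14 → 16
16 → 1
1 → 19
19 → 7
7 → 13
13 → 9
9 → 18
18 → 15
15 → 10
15 → 17
19 → 11
11 → 12
5 → 20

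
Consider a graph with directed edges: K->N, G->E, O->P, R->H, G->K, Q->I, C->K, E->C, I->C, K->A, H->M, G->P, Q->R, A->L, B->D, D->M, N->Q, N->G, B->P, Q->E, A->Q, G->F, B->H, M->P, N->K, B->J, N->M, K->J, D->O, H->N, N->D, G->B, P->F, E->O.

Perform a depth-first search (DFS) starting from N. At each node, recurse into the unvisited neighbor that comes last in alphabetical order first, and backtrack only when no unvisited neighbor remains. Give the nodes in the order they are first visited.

Visit N
N → Q
Q → R
R → H
H → M
M → P
P → F
Q → I
I → C
C → K
K → J
K → A
A → L
Q → E
E → O
N → G
G → B
B → D

N Q R H M P F I C K J A L E O G B D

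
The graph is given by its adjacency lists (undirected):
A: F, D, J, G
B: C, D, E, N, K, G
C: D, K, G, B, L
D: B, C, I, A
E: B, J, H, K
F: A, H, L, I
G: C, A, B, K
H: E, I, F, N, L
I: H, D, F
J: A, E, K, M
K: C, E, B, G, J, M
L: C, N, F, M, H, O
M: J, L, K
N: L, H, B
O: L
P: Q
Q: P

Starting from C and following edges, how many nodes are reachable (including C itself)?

15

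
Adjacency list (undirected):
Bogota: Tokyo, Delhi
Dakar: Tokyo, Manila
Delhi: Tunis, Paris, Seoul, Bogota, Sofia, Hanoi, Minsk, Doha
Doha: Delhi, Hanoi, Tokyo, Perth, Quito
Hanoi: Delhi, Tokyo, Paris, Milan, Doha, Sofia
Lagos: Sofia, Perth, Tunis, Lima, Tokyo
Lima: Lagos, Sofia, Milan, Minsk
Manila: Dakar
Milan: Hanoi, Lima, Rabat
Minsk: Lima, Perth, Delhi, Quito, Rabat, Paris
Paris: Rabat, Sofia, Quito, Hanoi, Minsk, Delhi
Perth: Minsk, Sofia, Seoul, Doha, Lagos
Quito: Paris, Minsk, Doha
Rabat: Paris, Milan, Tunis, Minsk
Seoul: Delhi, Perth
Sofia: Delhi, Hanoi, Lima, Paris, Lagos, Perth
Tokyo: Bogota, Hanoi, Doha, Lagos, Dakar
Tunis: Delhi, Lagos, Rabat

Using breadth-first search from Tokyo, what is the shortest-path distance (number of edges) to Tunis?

Level 0: Tokyo
Level 1: Bogota, Dakar, Doha, Hanoi, Lagos
Level 2: Delhi, Lima, Manila, Milan, Paris, Perth, Quito, Sofia, Tunis
Level 3: Minsk, Rabat, Seoul
Tunis first appears at level 2.

2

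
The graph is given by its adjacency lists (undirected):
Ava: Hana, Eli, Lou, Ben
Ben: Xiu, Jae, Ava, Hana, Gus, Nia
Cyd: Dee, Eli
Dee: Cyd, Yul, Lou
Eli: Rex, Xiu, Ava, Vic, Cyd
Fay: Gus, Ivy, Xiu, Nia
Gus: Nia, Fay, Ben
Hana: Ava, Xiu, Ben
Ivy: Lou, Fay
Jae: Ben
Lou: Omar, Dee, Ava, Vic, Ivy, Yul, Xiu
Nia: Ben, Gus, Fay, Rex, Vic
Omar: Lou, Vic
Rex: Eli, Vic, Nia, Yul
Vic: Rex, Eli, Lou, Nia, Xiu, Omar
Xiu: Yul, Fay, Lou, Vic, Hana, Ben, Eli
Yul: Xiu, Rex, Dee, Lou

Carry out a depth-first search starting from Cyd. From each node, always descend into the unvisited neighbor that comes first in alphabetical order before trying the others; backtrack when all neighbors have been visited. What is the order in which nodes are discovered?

Cyd Dee Lou Ava Ben Gus Fay Ivy Nia Rex Eli Vic Omar Xiu Hana Yul Jae

Visit Cyd
Cyd → Dee
Dee → Lou
Lou → Ava
Ava → Ben
Ben → Gus
Gus → Fay
Fay → Ivy
Fay → Nia
Nia → Rex
Rex → Eli
Eli → Vic
Vic → Omar
Vic → Xiu
Xiu → Hana
Xiu → Yul
Ben → Jae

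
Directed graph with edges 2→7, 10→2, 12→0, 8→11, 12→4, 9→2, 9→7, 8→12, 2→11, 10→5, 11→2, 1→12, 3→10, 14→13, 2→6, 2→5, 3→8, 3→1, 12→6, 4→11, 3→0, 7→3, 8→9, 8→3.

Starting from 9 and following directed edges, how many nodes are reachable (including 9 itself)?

BFS from 9 visits: 9, 2, 7, 5, 6, 11, 3, 0, 1, 8, 10, 12, 4
Reachable nodes: 13 of 15 total.

13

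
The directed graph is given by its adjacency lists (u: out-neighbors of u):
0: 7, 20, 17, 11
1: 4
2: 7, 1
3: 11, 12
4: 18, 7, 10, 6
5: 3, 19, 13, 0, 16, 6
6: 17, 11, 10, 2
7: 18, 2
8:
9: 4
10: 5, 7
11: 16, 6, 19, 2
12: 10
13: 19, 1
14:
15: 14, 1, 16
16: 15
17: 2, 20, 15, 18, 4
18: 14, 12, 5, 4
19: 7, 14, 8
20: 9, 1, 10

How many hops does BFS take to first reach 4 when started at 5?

3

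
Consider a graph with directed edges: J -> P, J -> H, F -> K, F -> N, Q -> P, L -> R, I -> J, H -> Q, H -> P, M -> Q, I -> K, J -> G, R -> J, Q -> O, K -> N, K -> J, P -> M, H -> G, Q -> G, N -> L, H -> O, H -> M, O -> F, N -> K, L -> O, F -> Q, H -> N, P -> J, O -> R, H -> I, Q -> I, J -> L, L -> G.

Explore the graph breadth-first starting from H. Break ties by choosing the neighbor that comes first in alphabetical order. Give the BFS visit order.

H, G, I, M, N, O, P, Q, J, K, L, F, R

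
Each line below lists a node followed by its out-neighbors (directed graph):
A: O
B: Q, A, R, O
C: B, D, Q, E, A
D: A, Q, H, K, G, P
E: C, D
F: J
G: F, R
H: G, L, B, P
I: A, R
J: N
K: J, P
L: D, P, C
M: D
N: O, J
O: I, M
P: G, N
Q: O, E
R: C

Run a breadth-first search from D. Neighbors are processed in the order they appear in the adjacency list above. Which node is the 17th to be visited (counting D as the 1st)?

M

Visit D; enqueue A, Q, H, K, G, P → queue [A, Q, H, K, G, P]
Visit A; enqueue O → queue [Q, H, K, G, P, O]
Visit Q; enqueue E → queue [H, K, G, P, O, E]
Visit H; enqueue L, B → queue [K, G, P, O, E, L, B]
Visit K; enqueue J → queue [G, P, O, E, L, B, J]
Visit G; enqueue F, R → queue [P, O, E, L, B, J, F, R]
Visit P; enqueue N → queue [O, E, L, B, J, F, R, N]
Visit O; enqueue I, M → queue [E, L, B, J, F, R, N, I, M]
Visit E; enqueue C → queue [L, B, J, F, R, N, I, M, C]
Visit L → queue [B, J, F, R, N, I, M, C]
Visit B → queue [J, F, R, N, I, M, C]
Visit J → queue [F, R, N, I, M, C]
Visit F → queue [R, N, I, M, C]
Visit R → queue [N, I, M, C]
Visit N → queue [I, M, C]
Visit I → queue [M, C]
Visit M → queue [C]
Visit C → queue []

Visit order: D, A, Q, H, K, G, P, O, E, L, B, J, F, R, N, I, M, C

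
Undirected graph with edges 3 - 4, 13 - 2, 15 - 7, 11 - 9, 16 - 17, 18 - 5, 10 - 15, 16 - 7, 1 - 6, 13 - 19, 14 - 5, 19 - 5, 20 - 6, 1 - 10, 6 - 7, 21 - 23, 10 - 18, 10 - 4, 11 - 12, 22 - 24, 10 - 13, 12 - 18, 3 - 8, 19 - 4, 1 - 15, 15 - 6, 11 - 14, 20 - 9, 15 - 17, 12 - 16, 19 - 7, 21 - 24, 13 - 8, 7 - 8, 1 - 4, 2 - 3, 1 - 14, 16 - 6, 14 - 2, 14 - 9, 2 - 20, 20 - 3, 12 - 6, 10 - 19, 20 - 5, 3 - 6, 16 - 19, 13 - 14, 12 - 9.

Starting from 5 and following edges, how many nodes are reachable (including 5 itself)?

BFS from 5 visits: 5, 14, 18, 19, 20, 1, 2, 9, 11, 13, 10, 12, 4, 7, 16, 3, 6, 15, 8, 17
Reachable nodes: 20 of 24 total.

20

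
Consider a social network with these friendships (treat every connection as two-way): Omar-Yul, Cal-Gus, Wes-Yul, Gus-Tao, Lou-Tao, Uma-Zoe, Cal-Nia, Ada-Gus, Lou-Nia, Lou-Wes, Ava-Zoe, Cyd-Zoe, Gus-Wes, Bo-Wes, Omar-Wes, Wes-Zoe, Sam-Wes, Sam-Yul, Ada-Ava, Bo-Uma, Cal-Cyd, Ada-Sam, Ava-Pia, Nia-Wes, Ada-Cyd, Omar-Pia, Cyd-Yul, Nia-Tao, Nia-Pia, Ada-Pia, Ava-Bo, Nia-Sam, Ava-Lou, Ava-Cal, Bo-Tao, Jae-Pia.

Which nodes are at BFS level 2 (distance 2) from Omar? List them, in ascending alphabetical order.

Ada, Ava, Bo, Cyd, Gus, Jae, Lou, Nia, Sam, Zoe

Level 0: Omar
Level 1: Pia, Wes, Yul
Level 2: Ada, Ava, Bo, Cyd, Gus, Jae, Lou, Nia, Sam, Zoe
Level 3: Cal, Tao, Uma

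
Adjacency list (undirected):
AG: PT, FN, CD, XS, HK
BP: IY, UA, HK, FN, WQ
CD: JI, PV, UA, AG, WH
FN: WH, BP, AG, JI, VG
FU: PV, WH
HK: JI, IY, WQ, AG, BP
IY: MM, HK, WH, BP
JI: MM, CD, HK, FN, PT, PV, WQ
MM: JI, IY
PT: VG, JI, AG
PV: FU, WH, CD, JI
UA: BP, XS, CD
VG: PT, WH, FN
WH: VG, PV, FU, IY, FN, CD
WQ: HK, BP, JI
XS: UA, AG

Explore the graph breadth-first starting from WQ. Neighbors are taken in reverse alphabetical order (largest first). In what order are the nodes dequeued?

WQ → JI → HK → BP → PV → PT → MM → FN → CD → IY → AG → UA → WH → FU → VG → XS

Visit WQ; enqueue JI, HK, BP → queue [JI, HK, BP]
Visit JI; enqueue PV, PT, MM, FN, CD → queue [HK, BP, PV, PT, MM, FN, CD]
Visit HK; enqueue IY, AG → queue [BP, PV, PT, MM, FN, CD, IY, AG]
Visit BP; enqueue UA → queue [PV, PT, MM, FN, CD, IY, AG, UA]
Visit PV; enqueue WH, FU → queue [PT, MM, FN, CD, IY, AG, UA, WH, FU]
Visit PT; enqueue VG → queue [MM, FN, CD, IY, AG, UA, WH, FU, VG]
Visit MM → queue [FN, CD, IY, AG, UA, WH, FU, VG]
Visit FN → queue [CD, IY, AG, UA, WH, FU, VG]
Visit CD → queue [IY, AG, UA, WH, FU, VG]
Visit IY → queue [AG, UA, WH, FU, VG]
Visit AG; enqueue XS → queue [UA, WH, FU, VG, XS]
Visit UA → queue [WH, FU, VG, XS]
Visit WH → queue [FU, VG, XS]
Visit FU → queue [VG, XS]
Visit VG → queue [XS]
Visit XS → queue []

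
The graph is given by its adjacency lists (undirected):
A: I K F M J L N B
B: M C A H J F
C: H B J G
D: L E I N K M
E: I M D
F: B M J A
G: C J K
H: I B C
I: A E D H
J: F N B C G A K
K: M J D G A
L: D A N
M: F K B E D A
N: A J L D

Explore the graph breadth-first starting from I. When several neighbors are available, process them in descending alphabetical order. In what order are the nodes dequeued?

I H E D A C B M N L K J F G

Visit I; enqueue H, E, D, A → queue [H, E, D, A]
Visit H; enqueue C, B → queue [E, D, A, C, B]
Visit E; enqueue M → queue [D, A, C, B, M]
Visit D; enqueue N, L, K → queue [A, C, B, M, N, L, K]
Visit A; enqueue J, F → queue [C, B, M, N, L, K, J, F]
Visit C; enqueue G → queue [B, M, N, L, K, J, F, G]
Visit B → queue [M, N, L, K, J, F, G]
Visit M → queue [N, L, K, J, F, G]
Visit N → queue [L, K, J, F, G]
Visit L → queue [K, J, F, G]
Visit K → queue [J, F, G]
Visit J → queue [F, G]
Visit F → queue [G]
Visit G → queue []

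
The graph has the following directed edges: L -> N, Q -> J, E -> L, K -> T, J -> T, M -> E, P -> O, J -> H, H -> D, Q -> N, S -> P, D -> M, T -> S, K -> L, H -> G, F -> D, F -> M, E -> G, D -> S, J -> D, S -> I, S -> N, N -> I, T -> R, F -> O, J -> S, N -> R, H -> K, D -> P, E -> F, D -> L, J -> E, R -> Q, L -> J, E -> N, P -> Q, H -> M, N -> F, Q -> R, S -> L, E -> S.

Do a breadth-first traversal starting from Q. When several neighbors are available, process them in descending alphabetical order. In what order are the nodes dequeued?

Q, R, N, J, I, F, T, S, H, E, D, O, M, P, L, K, G

Visit Q; enqueue R, N, J → queue [R, N, J]
Visit R → queue [N, J]
Visit N; enqueue I, F → queue [J, I, F]
Visit J; enqueue T, S, H, E, D → queue [I, F, T, S, H, E, D]
Visit I → queue [F, T, S, H, E, D]
Visit F; enqueue O, M → queue [T, S, H, E, D, O, M]
Visit T → queue [S, H, E, D, O, M]
Visit S; enqueue P, L → queue [H, E, D, O, M, P, L]
Visit H; enqueue K, G → queue [E, D, O, M, P, L, K, G]
Visit E → queue [D, O, M, P, L, K, G]
Visit D → queue [O, M, P, L, K, G]
Visit O → queue [M, P, L, K, G]
Visit M → queue [P, L, K, G]
Visit P → queue [L, K, G]
Visit L → queue [K, G]
Visit K → queue [G]
Visit G → queue []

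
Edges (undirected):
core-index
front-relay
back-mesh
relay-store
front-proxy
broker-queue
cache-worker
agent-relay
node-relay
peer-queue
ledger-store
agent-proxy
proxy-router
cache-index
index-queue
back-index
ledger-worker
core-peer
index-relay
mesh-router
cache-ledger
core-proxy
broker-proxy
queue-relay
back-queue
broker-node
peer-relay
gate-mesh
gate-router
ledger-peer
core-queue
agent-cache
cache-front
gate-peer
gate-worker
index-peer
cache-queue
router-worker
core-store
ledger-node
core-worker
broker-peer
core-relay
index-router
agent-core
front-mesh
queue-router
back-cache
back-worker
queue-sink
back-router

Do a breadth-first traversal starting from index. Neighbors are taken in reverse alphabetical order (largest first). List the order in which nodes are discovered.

Visit index; enqueue router, relay, queue, peer, core, cache, back → queue [router, relay, queue, peer, core, cache, back]
Visit router; enqueue worker, proxy, mesh, gate → queue [relay, queue, peer, core, cache, back, worker, proxy, mesh, gate]
Visit relay; enqueue store, node, front, agent → queue [queue, peer, core, cache, back, worker, proxy, mesh, gate, store, node, front, agent]
Visit queue; enqueue sink, broker → queue [peer, core, cache, back, worker, proxy, mesh, gate, store, node, front, agent, sink, broker]
Visit peer; enqueue ledger → queue [core, cache, back, worker, proxy, mesh, gate, store, node, front, agent, sink, broker, ledger]
Visit core → queue [cache, back, worker, proxy, mesh, gate, store, node, front, agent, sink, broker, ledger]
Visit cache → queue [back, worker, proxy, mesh, gate, store, node, front, agent, sink, broker, ledger]
Visit back → queue [worker, proxy, mesh, gate, store, node, front, agent, sink, broker, ledger]
Visit worker → queue [proxy, mesh, gate, store, node, front, agent, sink, broker, ledger]
Visit proxy → queue [mesh, gate, store, node, front, agent, sink, broker, ledger]
Visit mesh → queue [gate, store, node, front, agent, sink, broker, ledger]
Visit gate → queue [store, node, front, agent, sink, broker, ledger]
Visit store → queue [node, front, agent, sink, broker, ledger]
Visit node → queue [front, agent, sink, broker, ledger]
Visit front → queue [agent, sink, broker, ledger]
Visit agent → queue [sink, broker, ledger]
Visit sink → queue [broker, ledger]
Visit broker → queue [ledger]
Visit ledger → queue []

index → router → relay → queue → peer → core → cache → back → worker → proxy → mesh → gate → store → node → front → agent → sink → broker → ledger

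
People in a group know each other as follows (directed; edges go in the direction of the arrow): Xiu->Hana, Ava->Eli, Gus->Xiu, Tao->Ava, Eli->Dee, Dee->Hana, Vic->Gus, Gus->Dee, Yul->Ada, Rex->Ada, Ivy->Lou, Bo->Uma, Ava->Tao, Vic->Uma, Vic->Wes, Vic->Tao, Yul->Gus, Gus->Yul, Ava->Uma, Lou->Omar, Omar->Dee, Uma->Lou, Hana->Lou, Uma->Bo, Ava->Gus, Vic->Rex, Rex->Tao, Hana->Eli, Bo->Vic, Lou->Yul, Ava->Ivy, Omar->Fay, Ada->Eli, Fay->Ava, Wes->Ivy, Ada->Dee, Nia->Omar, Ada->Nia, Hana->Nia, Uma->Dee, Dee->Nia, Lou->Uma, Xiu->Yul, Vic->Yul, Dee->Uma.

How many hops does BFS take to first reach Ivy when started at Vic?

Level 0: Vic
Level 1: Gus, Rex, Tao, Uma, Wes, Yul
Level 2: Ada, Ava, Bo, Dee, Ivy, Lou, Xiu
Level 3: Eli, Hana, Nia, Omar
Level 4: Fay
Ivy first appears at level 2.

2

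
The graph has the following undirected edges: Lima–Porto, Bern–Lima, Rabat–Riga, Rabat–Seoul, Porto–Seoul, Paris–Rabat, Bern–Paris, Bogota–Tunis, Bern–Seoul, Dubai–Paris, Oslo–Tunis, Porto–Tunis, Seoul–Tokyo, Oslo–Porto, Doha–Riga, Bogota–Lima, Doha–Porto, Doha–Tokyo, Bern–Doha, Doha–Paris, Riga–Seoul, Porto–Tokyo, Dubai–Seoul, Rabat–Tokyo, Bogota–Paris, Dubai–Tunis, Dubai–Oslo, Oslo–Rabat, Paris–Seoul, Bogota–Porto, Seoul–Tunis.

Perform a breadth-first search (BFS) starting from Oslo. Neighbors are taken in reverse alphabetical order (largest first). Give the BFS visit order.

Visit Oslo; enqueue Tunis, Rabat, Porto, Dubai → queue [Tunis, Rabat, Porto, Dubai]
Visit Tunis; enqueue Seoul, Bogota → queue [Rabat, Porto, Dubai, Seoul, Bogota]
Visit Rabat; enqueue Tokyo, Riga, Paris → queue [Porto, Dubai, Seoul, Bogota, Tokyo, Riga, Paris]
Visit Porto; enqueue Lima, Doha → queue [Dubai, Seoul, Bogota, Tokyo, Riga, Paris, Lima, Doha]
Visit Dubai → queue [Seoul, Bogota, Tokyo, Riga, Paris, Lima, Doha]
Visit Seoul; enqueue Bern → queue [Bogota, Tokyo, Riga, Paris, Lima, Doha, Bern]
Visit Bogota → queue [Tokyo, Riga, Paris, Lima, Doha, Bern]
Visit Tokyo → queue [Riga, Paris, Lima, Doha, Bern]
Visit Riga → queue [Paris, Lima, Doha, Bern]
Visit Paris → queue [Lima, Doha, Bern]
Visit Lima → queue [Doha, Bern]
Visit Doha → queue [Bern]
Visit Bern → queue []

Oslo Tunis Rabat Porto Dubai Seoul Bogota Tokyo Riga Paris Lima Doha Bern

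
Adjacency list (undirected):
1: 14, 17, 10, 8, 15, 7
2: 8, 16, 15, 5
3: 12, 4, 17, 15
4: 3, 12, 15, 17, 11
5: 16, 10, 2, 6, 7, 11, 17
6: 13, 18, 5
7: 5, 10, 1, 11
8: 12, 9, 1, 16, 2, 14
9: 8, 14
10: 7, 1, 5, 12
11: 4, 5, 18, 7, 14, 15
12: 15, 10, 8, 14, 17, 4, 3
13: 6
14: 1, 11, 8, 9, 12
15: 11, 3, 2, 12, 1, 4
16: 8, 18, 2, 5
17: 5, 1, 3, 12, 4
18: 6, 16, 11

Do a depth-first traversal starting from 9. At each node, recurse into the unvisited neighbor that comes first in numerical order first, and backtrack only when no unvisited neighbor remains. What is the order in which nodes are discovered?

9 -> 8 -> 1 -> 7 -> 5 -> 2 -> 15 -> 3 -> 4 -> 11 -> 14 -> 12 -> 10 -> 17 -> 18 -> 6 -> 13 -> 16

Visit 9
9 → 8
8 → 1
1 → 7
7 → 5
5 → 2
2 → 15
15 → 3
3 → 4
4 → 11
11 → 14
14 → 12
12 → 10
12 → 17
11 → 18
18 → 6
6 → 13
18 → 16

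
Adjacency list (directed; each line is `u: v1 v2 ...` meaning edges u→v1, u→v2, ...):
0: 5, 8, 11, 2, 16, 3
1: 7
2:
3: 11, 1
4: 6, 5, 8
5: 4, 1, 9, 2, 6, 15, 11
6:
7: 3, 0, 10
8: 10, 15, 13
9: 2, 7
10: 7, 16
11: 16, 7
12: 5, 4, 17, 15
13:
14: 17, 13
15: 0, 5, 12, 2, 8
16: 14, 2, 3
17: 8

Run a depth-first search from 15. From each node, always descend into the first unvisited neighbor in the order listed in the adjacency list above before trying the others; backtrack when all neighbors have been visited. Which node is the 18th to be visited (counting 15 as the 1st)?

12

Visit 15
15 → 0
0 → 5
5 → 4
4 → 6
4 → 8
8 → 10
10 → 7
7 → 3
3 → 11
11 → 16
16 → 14
14 → 17
14 → 13
16 → 2
3 → 1
5 → 9
15 → 12

Visit order: 15, 0, 5, 4, 6, 8, 10, 7, 3, 11, 16, 14, 17, 13, 2, 1, 9, 12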